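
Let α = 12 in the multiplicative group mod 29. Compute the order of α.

4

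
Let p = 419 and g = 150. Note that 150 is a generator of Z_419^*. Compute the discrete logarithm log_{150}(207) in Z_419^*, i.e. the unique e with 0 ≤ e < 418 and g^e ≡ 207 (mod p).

Baby-step giant-step with m = ceil(sqrt(418)) = 21.
Baby table (150^j mod 419 for j=0..20):
  0:1  1:150  2:293  3:374  4:373  5:223  6:349  7:394
  8:21  9:217  10:287  11:312  12:291  13:74  14:206  15:313
  16:22  17:367  18:161  19:267  20:245
Giant step factor: 150^(-21) ≡ 340 (mod 419).
Scan 207·340^i mod 419 for i = 0, 1, …:
  i=0: 207   i=1: 407   i=2: 110   i=3: 109
  i=4: 188   i=5: 232   i=6: 108   i=7: 267
Match at i=7, j=19: e = 7·21 + 19 = 166.

166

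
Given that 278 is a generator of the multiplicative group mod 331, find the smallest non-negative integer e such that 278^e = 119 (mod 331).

Baby-step giant-step with m = ceil(sqrt(330)) = 19.
Baby table (278^j mod 331 for j=0..18):
  0:1  1:278  2:161  3:73  4:103  5:168  6:33  7:237
  8:17  9:92  10:89  11:248  12:96  13:208  14:230  15:57
  16:289  17:240  18:189
Giant step factor: 278^(-19) ≡ 175 (mod 331).
Scan 119·175^i mod 331 for i = 0, 1, …:
  i=0: 119   i=1: 303   i=2: 65   i=3: 121
  i=4: 322   i=5: 80   i=6: 98   i=7: 269
  i=8: 73
Match at i=8, j=3: e = 8·19 + 3 = 155.

155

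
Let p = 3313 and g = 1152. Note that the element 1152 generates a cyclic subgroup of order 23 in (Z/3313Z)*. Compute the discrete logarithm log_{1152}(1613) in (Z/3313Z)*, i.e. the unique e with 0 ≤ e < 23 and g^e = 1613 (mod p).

Successive powers of 1152 modulo 3313:
  1152^0=1  1152^1=1152  1152^2=1904  1152^3=202  1152^4=794  1152^5=300
  1152^6=1048  1152^7=1364  1152^8=966  1152^9=2977  1152^10=549  1152^11=2978
  1152^12=1701  1152^13=1569  1152^14=1903  1152^15=2363  1152^16=2203  1152^17=98
  1152^18=254  1152^19=1064  1152^20=3231  1152^21=1613
So 1152^21 ≡ 1613 (mod 3313), giving e = 21.

21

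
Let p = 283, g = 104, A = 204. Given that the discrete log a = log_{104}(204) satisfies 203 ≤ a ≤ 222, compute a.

216

Compute 104^203 mod 283 = 50, then multiply by 104 repeatedly:
  104^203=50  104^204=106  104^205=270  104^206=63  104^207=43
  104^208=227  104^209=119  104^210=207  104^211=20  104^212=99
  104^213=108  104^214=195  104^215=187  104^216=204
Found 204 at exponent 216.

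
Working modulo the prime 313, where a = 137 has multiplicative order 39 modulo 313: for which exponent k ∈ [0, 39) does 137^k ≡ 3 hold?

25

Successive powers of 137 modulo 313:
  137^0=1  137^1=137  137^2=302  137^3=58  137^4=121  137^5=301
  137^6=234  137^7=132  137^8=243  137^9=113  137^10=144  137^11=9
  137^12=294  137^13=214  137^14=209  137^15=150  137^16=205  137^17=228
  137^18=249  137^19=309  137^20=78  137^21=44  137^22=81  137^23=142
  137^24=48  137^25=3
So 137^25 ≡ 3 (mod 313), giving k = 25.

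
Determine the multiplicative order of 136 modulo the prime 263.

The order of 136 must divide p − 1 = 262 = 2 · 131.
Divisors: 1, 2, 131, 262.
Check each in increasing order: 136^1 ≡ 136;  136^2 ≡ 86;  136^131 ≡ 1.
Smallest exponent giving 1 is 131.

131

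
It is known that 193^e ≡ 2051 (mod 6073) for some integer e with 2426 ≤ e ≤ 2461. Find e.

2435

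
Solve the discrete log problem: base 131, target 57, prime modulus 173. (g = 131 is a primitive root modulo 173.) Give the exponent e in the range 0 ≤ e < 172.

Baby-step giant-step with m = ceil(sqrt(172)) = 14.
Baby table (131^j mod 173 for j=0..13):
  0:1  1:131  2:34  3:129  4:118  5:61  6:33  7:171
  8:84  9:105  10:88  11:110  12:51  13:107
Giant step factor: 131^(-14) ≡ 130 (mod 173).
Scan 57·130^i mod 173 for i = 0, 1, …:
  i=0: 57   i=1: 144   i=2: 36   i=3: 9
  i=4: 132   i=5: 33
Match at i=5, j=6: e = 5·14 + 6 = 76.

76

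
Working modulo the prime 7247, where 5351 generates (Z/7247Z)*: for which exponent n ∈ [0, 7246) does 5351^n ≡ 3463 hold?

517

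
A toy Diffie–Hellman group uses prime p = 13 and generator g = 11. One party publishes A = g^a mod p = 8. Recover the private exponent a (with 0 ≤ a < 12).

Successive powers of 11 modulo 13:
  11^0=1  11^1=11  11^2=4  11^3=5  11^4=3  11^5=7
  11^6=12  11^7=2  11^8=9  11^9=8
So 11^9 ≡ 8 (mod 13), giving a = 9.

9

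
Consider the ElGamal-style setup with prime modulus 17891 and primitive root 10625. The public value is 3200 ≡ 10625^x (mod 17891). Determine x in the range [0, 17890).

Baby-step giant-step with m = ceil(sqrt(17890)) = 134.
Baby table (10625^j mod 17891 for j=0..133):
  0:1  1:10625  2:16306  3:12697  4:7485  5:2630  6:15899  7:53
  8:8504  9:5450  10:10974  11:3103  12:14153  13:1770  14:2809  15:3437
  16:2594  17:9110  18:3440  19:16578  20:4355  21:5749  22:3251  23:12245
  24:17664  25:3410  26:1975  27:16123  28:550  29:11284  30:4909  31:5860
  32:1820  33:15220  34:13642  35:11259  36:7649  37:9703  38:6433  39:7005
  40:1565  41:7386  42:6324  43:11795  44:13311  45:1020  46:13445  47:11381
  48:15747  49:13134  50:16841  51:7734  52:387  53:14836  54:12790  55:11605
  56:16244  57:15914  58:16300  59:2620  60:16995  61:15903  62:6771  63:2164
  64:2565  65:5132  66:13623  67:6185  68:1982  69:1043  70:7346  71:10708
  72:3631  73:6379  74:5767  75:15591  76:1606  77:13627  78:12903  79:13533
  80:16049  81:1504  82:3337  83:13554  84:6591  85:4001  86:1609  87:9720
  88:8148  89:15842  90:2722  91:9394  92:15252  93:13713  94:14212  95:2460
  96:16640  97:1138  98:14825  99:3261  100:11149  101:1814  102:5143  103:5261
  104:6641  105:16412  106:11814  107:494  108:6687  109:4214  110:10468  111:12044
  112:11068  113:17848  114:8291  115:14482  116:8650  117:183  118:12147  119:14092
  120:15612  121:10039  122:16124  123:11175  124:9699  125:17606  126:13345  127:4450
  128:13228  129:13695  130:1872  131:13099  132:2786  133:9536
Giant step factor: 10625^(-134) ≡ 14890 (mod 17891).
Scan 3200·14890^i mod 17891 for i = 0, 1, …:
  i=0: 3200   i=1: 4267   i=2: 4689   i=3: 8528
  i=4: 9493   i=5: 11870   i=6: 17002   i=7: 2130
  i=8: 12848   i=9: 16148     …   i=33: 17528
  i=34: 15903
Match at i=34, j=61: x = 34·134 + 61 = 4617.

4617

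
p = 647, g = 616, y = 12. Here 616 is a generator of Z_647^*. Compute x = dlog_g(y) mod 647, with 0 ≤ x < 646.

474

Baby-step giant-step with m = ceil(sqrt(646)) = 26.
Baby table (616^j mod 647 for j=0..25):
  0:1  1:616  2:314  3:618  4:252  5:599  6:194  7:456
  8:98  9:197  10:363  11:393  12:110  13:472  14:249  15:45
  16:546  17:543  18:636  19:341  20:428  21:319  22:463  23:528
  24:454  25:160
Giant step factor: 616^(-26) ≡ 3 (mod 647).
Scan 12·3^i mod 647 for i = 0, 1, …:
  i=0: 12   i=1: 36   i=2: 108   i=3: 324
  i=4: 325   i=5: 328   i=6: 337   i=7: 364
  i=8: 445   i=9: 41     …   i=17: 496
  i=18: 194
Match at i=18, j=6: x = 18·26 + 6 = 474.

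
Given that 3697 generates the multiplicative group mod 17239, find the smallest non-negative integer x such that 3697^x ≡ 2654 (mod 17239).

2259

Baby-step giant-step with m = ceil(sqrt(17238)) = 132.
Baby table (3697^j mod 17239 for j=0..131):
  0:1  1:3697  2:14521  3:1891  4:9232  5:14723  6:7408  7:11844
  8:208  9:10460  10:3543  11:14070  12:6727  13:11081  14:6593  15:15614
  16:8786  17:3566  18:12906  19:13169  20:2857  21:12061  22:9463  23:6780
  24:154  25:451  26:12403  27:15390  28:8130  29:9033  30:3058  31:13881
  32:14793  33:7613  34:11213  35:11905  36:1618  37:17052  38:15460  39:8335
  40:8402  41:14755  42:5039  43:11063  44:9003  45:12821  46:9226  47:9780
  48:6477  49:498  50:13772  51:8317  52:10812  53:11962  54:5479  55:38
  56:2574  57:150  58:2902  59:6036  60:7826  61:5680  62:1858  63:7904
  64:983  65:13961  66:251  67:14280  68:7342  69:9188  70:7206  71:6327
  72:14835  73:7736  74:491  75:5132  76:10104  77:14814  78:16294  79:5852
  80:17138  81:5861  82:15933  83:15877  84:15713  85:12770  86:10308  87:10486
  88:13470  89:12358  90:4176  91:9767  92:10133  93:1354  94:6428  95:8974
  96:9042  97:1853  98:6658  99:14573  100:4506  101:5808  102:9621  103:4780
  104:1685  105:6166  106:5744  107:14359  108:6342  109:1334  110:1444  111:11617
  112:5700  113:6842  114:5261  115:4325  116:8972  117:1648  118:7289  119:2876
  120:13348  121:9538  122:8231  123:3172  124:4364  125:15243  126:16319  127:12082
  128:905  129:1419  130:5387  131:4694
Giant step factor: 3697^(-132) ≡ 16165 (mod 17239).
Scan 2654·16165^i mod 17239 for i = 0, 1, …:
  i=0: 2654   i=1: 11278   i=2: 6445   i=3: 8148
  i=4: 6460   i=5: 9277   i=6: 644   i=7: 15143
  i=8: 10034   i=9: 15098     …   i=16: 5796
  i=17: 15614
Match at i=17, j=15: x = 17·132 + 15 = 2259.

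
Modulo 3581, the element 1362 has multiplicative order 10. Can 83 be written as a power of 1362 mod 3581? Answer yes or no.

⟨1362⟩ has order 10; its elements mod 3581 are {1, 86, 234, 1041, 1362, 2219, 2540, 3347, 3495, 3580}.
83 is not in this set.

no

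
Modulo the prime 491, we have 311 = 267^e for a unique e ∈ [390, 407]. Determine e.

Compute 267^390 mod 491 = 260, then multiply by 267 repeatedly:
  267^390=260  267^391=189  267^392=381  267^393=90  267^394=462
  267^395=113  267^396=220  267^397=311
Found 311 at exponent 397.

397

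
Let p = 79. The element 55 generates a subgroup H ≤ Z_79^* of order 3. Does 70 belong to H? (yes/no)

no

⟨55⟩ has order 3; its elements mod 79 are {1, 23, 55}.
70 is not in this set.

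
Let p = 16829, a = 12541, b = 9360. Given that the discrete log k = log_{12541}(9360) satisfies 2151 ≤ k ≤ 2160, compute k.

2157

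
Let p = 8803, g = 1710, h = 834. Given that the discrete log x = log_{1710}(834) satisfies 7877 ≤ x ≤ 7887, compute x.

7885

Compute 1710^7877 mod 8803 = 1313, then multiply by 1710 repeatedly:
  1710^7877=1313  1710^7878=465  1710^7879=2880  1710^7880=3923  1710^7881=444
  1710^7882=2182  1710^7883=7551  1710^7884=7012  1710^7885=834
Found 834 at exponent 7885.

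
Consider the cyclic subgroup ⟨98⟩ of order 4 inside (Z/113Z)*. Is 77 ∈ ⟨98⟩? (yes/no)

no

77 ∈ ⟨98⟩ iff 77^4 ≡ 1 (mod 113), since |⟨98⟩| = 4.
77^4 mod 113 = 97.
Since 97 ≠ 1, 77 does not lie in the subgroup.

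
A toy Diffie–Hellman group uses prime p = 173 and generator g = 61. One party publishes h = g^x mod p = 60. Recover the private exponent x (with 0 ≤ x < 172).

Baby-step giant-step with m = ceil(sqrt(172)) = 14.
Baby table (61^j mod 173 for j=0..13):
  0:1  1:61  2:88  3:5  4:132  5:94  6:25  7:141
  8:124  9:125  10:13  11:101  12:106  13:65
Giant step factor: 61^(-14) ≡ 37 (mod 173).
Scan 60·37^i mod 173 for i = 0, 1, …:
  i=0: 60   i=1: 144   i=2: 138   i=3: 89
  i=4: 6   i=5: 49   i=6: 83   i=7: 130
  i=8: 139   i=9: 126   i=10: 164   i=11: 13
Match at i=11, j=10: x = 11·14 + 10 = 164.

164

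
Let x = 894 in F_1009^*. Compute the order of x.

The order of 894 must divide p − 1 = 1008 = 2^4 · 3^2 · 7.
Divisors: 1, 2, 3, 4, 6, 7, 8, 9, 12, 14, 16, 18, 21, 24, 28, 36, 42, 48, 56, 63, 72, 84, 112, 126, 144, 168, 252, 336, 504, 1008.
Check each in increasing order: 894^1 ≡ 894;  894^2 ≡ 108;  894^3 ≡ 697;  894^4 ≡ 565;  894^6 ≡ 480;  894^7 ≡ 295;  894^8 ≡ 381;  894^9 ≡ 581;  894^12 ≡ 348;  894^14 ≡ 251;  894^16 ≡ 874;  894^18 ≡ 555;  894^21 ≡ 388;  894^24 ≡ 24;  894^28 ≡ 443;  894^36 ≡ 280;  894^42 ≡ 203;  894^48 ≡ 576;  894^56 ≡ 503;  894^63 ≡ 62;  894^72 ≡ 707;  894^84 ≡ 849;  894^112 ≡ 759;  894^126 ≡ 817;  894^144 ≡ 394;  894^168 ≡ 375;  894^252 ≡ 540;  894^336 ≡ 374;  894^504 ≡ 1008;  894^1008 ≡ 1.
Smallest exponent giving 1 is 1008.

1008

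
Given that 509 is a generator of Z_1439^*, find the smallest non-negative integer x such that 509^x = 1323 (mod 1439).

Baby-step giant-step with m = ceil(sqrt(1438)) = 38.
Baby table (509^j mod 1439 for j=0..37):
  0:1  1:509  2:61  3:830  4:843  5:265  6:1058  7:336
  8:1222  9:350  10:1153  11:1204  12:1261  13:55  14:654  15:477
  16:1041  17:317  18:185  19:630  20:1212  21:1016  22:543  23:99
  24:26  25:283  26:147  27:1434  28:333  29:1134  30:167  31:102
  32:114  33:466  34:1198  35:1085  36:1128  37:1430
Giant step factor: 509^(-38) ≡ 387 (mod 1439).
Scan 1323·387^i mod 1439 for i = 0, 1, …:
  i=0: 1323   i=1: 1156   i=2: 1282   i=3: 1118
  i=4: 966   i=5: 1141   i=6: 1233   i=7: 862
  i=8: 1185   i=9: 993     …   i=19: 548
  i=20: 543
Match at i=20, j=22: x = 20·38 + 22 = 782.

782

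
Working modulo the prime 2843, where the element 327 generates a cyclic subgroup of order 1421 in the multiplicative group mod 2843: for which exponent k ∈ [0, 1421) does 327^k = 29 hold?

339

Baby-step giant-step with m = ceil(sqrt(1421)) = 38.
Baby table (327^j mod 2843 for j=0..37):
  0:1  1:327  2:1738  3:2569  4:1378  5:1412  6:1158  7:547
  8:2603  9:1124  10:801  11:371  12:1911  13:2280  14:694  15:2341
  16:740  17:325  18:1084  19:1936  20:1926  21:1499  22:1177  23:1074
  24:1509  25:1604  26:1396  27:1612  28:1169  29:1301  30:1820  31:953
  32:1744  33:1688  34:434  35:2611  36:897  37:490
Giant step factor: 327^(-38) ≡ 153 (mod 2843).
Scan 29·153^i mod 2843 for i = 0, 1, …:
  i=0: 29   i=1: 1594   i=2: 2227   i=3: 2414
  i=4: 2595   i=5: 1858   i=6: 2817   i=7: 1708
  i=8: 2611
Match at i=8, j=35: k = 8·38 + 35 = 339.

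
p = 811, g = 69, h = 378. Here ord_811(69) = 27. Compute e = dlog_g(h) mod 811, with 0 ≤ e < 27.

8

Successive powers of 69 modulo 811:
  69^0=1  69^1=69  69^2=706  69^3=54  69^4=482  69^5=7
  69^6=483  69^7=76  69^8=378
So 69^8 ≡ 378 (mod 811), giving e = 8.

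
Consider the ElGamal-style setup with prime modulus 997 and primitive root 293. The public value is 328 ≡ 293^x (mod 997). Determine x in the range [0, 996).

388

Baby-step giant-step with m = ceil(sqrt(996)) = 32.
Baby table (293^j mod 997 for j=0..31):
  0:1  1:293  2:107  3:444  4:482  5:649  6:727  7:650
  8:23  9:757  10:467  11:242  12:119  13:969  14:769  15:992
  16:529  17:462  18:771  19:581  20:743  21:353  22:738  23:882
  24:203  25:656  26:784  27:402  28:140  29:143  30:25  31:346
Giant step factor: 293^(-32) ≡ 407 (mod 997).
Scan 328·407^i mod 997 for i = 0, 1, …:
  i=0: 328   i=1: 895   i=2: 360   i=3: 958
  i=4: 79   i=5: 249   i=6: 646   i=7: 711
  i=8: 247   i=9: 829   i=10: 417   i=11: 229
  i=12: 482
Match at i=12, j=4: x = 12·32 + 4 = 388.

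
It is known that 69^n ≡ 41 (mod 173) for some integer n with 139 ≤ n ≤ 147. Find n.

Compute 69^139 mod 173 = 65, then multiply by 69 repeatedly:
  69^139=65  69^140=160  69^141=141  69^142=41
Found 41 at exponent 142.

142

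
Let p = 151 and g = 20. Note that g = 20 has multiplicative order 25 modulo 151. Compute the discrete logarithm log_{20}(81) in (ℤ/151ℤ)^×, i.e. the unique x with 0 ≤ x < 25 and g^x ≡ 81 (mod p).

12

Successive powers of 20 modulo 151:
  20^0=1  20^1=20  20^2=98  20^3=148  20^4=91  20^5=8
  20^6=9  20^7=29  20^8=127  20^9=124  20^10=64  20^11=72
  20^12=81
So 20^12 ≡ 81 (mod 151), giving x = 12.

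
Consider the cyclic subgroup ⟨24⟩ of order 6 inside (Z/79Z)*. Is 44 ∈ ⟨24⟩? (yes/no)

⟨24⟩ has order 6; its elements mod 79 are {1, 23, 24, 55, 56, 78}.
44 is not in this set.

no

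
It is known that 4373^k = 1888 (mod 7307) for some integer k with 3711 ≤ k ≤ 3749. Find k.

3741

Compute 4373^3711 mod 7307 = 2688, then multiply by 4373 repeatedly:
  4373^3711=2688  4373^3712=4968  4373^3713=1353  4373^3714=5306  4373^3715=3413
  4373^3716=4155  4373^3717=4613  4373^3718=5329  4373^3719=1694  4373^3720=5871
  4373^3721=4392  4373^3722=3420  4373^3723=5538  4373^3724=2276  4373^3725=814
  4373^3726=1113  4373^3727=687  4373^3728=1074  4373^3729=5508  4373^3730=2612
  4373^3731=1435  4373^3732=5849  4373^3733=3177  4373^3734=2414  4373^3735=5114
  4373^3736=4102  4373^3737=6668  4373^3738=4234  4373^3739=6651  4373^3740=2963
  4373^3741=1888
Found 1888 at exponent 3741.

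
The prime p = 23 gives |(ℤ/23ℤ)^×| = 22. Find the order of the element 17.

The order of 17 must divide p − 1 = 22 = 2 · 11.
Divisors: 1, 2, 11, 22.
Check each in increasing order: 17^1 ≡ 17;  17^2 ≡ 13;  17^11 ≡ 22;  17^22 ≡ 1.
Smallest exponent giving 1 is 22.

22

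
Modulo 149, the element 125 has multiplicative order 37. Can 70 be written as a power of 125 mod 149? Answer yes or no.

70 ∈ ⟨125⟩ iff 70^37 ≡ 1 (mod 149), since |⟨125⟩| = 37.
70^37 mod 149 = 44.
Since 44 ≠ 1, 70 does not lie in the subgroup.

no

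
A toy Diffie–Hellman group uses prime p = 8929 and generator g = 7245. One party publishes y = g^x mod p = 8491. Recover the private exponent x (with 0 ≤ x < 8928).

Baby-step giant-step with m = ceil(sqrt(8928)) = 95.
Baby table (7245^j mod 8929 for j=0..94):
  0:1  1:7245  2:5363  3:4856  4:1460  5:5764  6:8176  7:134
  8:6498  9:4322  10:7816  11:8131  12:4482  13:6246  14:98  15:4619
  16:7692  17:2651  18:216  19:2345  20:6567  21:4203  22:2845  23:3893
  24:7003  25:2157  26:1715  27:4936  28:675  29:6212  30:3780  31:857
  32:3310  33:6585  34:678  35:1160  36:2011  37:6496  38:7690  39:6019
  40:7348  41:1562  42:3647  43:1604  44:4351  45:3625  46:2936  47:2442
  48:3941  49:6532  50:640  51:2649  52:3584  53:548  54:5784  55:1283
  56:246  57:5399  58:6735  59:7019  60:2000  61:7162  62:2271  63:6177
  64:217  65:661  66:3001  67:130  68:4305  69:728  70:6250  71:2291
  72:8213  73:329  74:8491  75:5414  76:8262  77:7103  78:3408  79:2275
  80:8370  81:3811  82:2227  83:8841  84:5328  85:1293  86:1264  87:5455
  88:1721  89:3761  90:6066  91:8561  92:3611  93:8654  94:7721
Giant step factor: 7245^(-95) ≡ 6546 (mod 8929).
Scan 8491·6546^i mod 8929 for i = 0, 1, …:
  i=0: 8491
Match at i=0, j=74: x = 0·95 + 74 = 74.

74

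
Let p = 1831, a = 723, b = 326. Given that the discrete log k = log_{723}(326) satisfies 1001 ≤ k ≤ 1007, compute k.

1003

Compute 723^1001 mod 1831 = 70, then multiply by 723 repeatedly:
  723^1001=70  723^1002=1173  723^1003=326
Found 326 at exponent 1003.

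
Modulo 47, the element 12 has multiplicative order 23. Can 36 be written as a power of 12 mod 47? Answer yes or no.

yes

⟨12⟩ has order 23; its elements mod 47 are {1, 2, 3, 4, 6, 7, 8, 9, 12, 14, 16, 17, 18, 21, 24, 25, 27, 28, 32, 34, 36, 37, 42}.
36 is in this set.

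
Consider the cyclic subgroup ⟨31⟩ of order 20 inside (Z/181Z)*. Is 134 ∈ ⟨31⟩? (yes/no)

no

134 ∈ ⟨31⟩ iff 134^20 ≡ 1 (mod 181), since |⟨31⟩| = 20.
134^20 mod 181 = 73.
Since 73 ≠ 1, 134 does not lie in the subgroup.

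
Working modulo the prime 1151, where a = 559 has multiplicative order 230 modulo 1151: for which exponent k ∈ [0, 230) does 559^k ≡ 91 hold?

23

Successive powers of 559 modulo 1151:
  559^0=1  559^1=559  559^2=560  559^3=1119  559^4=528  559^5=496
  559^6=1024  559^7=369  559^8=242  559^9=611  559^10=853  559^11=313
  559^12=15  559^13=328  559^14=343  559^15=671  559^16=1014  559^17=534
  559^18=397  559^19=931  559^20=177  559^21=1108  559^22=134  559^23=91
So 559^23 ≡ 91 (mod 1151), giving k = 23.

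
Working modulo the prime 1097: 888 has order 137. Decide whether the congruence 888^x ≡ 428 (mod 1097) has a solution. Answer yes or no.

428 ∈ ⟨888⟩ iff 428^137 ≡ 1 (mod 1097), since |⟨888⟩| = 137.
428^137 mod 1097 = 1.
Since 1 = 1, 428 lies in the subgroup.

yes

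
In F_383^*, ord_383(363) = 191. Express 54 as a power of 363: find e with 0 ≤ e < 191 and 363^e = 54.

44

Baby-step giant-step with m = ceil(sqrt(191)) = 14.
Baby table (363^j mod 383 for j=0..13):
  0:1  1:363  2:17  3:43  4:289  5:348  6:317  7:171
  8:27  9:226  10:76  11:12  12:143  13:204
Giant step factor: 363^(-14) ≡ 72 (mod 383).
Scan 54·72^i mod 383 for i = 0, 1, …:
  i=0: 54   i=1: 58   i=2: 346   i=3: 17
Match at i=3, j=2: e = 3·14 + 2 = 44.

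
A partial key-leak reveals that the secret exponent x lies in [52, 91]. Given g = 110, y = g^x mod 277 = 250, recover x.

90

Compute 110^52 mod 277 = 215, then multiply by 110 repeatedly:
  110^52=215  110^53=105  110^54=193  110^55=178  110^56=190
  110^57=125  110^58=177  110^59=80  110^60=213  110^61=162
  110^62=92  110^63=148  110^64=214  110^65=272  110^66=4
  110^67=163  110^68=202  110^69=60  110^70=229  110^71=260
  110^72=69  110^73=111  110^74=22  110^75=204  110^76=3
  110^77=53  110^78=13  110^79=45  110^80=241  110^81=195
  110^82=121  110^83=14  110^84=155  110^85=153  110^86=210
  110^87=109  110^88=79  110^89=103  110^90=250
Found 250 at exponent 90.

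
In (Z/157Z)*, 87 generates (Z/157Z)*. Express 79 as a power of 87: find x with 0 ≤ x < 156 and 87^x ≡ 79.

Baby-step giant-step with m = ceil(sqrt(156)) = 13.
Baby table (87^j mod 157 for j=0..12):
  0:1  1:87  2:33  3:45  4:147  5:72  6:141  7:21
  8:100  9:65  10:3  11:104  12:99
Giant step factor: 87^(-13) ≡ 107 (mod 157).
Scan 79·107^i mod 157 for i = 0, 1, …:
  i=0: 79   i=1: 132   i=2: 151   i=3: 143
  i=4: 72
Match at i=4, j=5: x = 4·13 + 5 = 57.

57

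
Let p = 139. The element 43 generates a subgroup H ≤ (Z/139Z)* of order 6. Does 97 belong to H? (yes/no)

yes

97 ∈ ⟨43⟩ iff 97^6 ≡ 1 (mod 139), since |⟨43⟩| = 6.
97^6 mod 139 = 1.
Since 1 = 1, 97 lies in the subgroup.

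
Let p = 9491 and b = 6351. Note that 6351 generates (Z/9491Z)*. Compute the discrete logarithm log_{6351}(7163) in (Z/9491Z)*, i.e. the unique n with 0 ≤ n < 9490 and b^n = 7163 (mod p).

Baby-step giant-step with m = ceil(sqrt(9490)) = 98.
Baby table (6351^j mod 9491 for j=0..97):
  0:1  1:6351  2:7942  3:4468  4:7669  5:7498  6:3451  7:2582
  8:7325  9:5684  10:4811  11:3132  12:7687  13:7924  14:4042  15:7078
  16:3002  17:7774  18:492  19:2153  20:6663  21:5835  22:5221  23:6508
  24:8494  25:8041  26:6811  27:6174  28:3753  29:3402  30:4586  31:7298
  32:5045  33:8670  34:5879  35:9426  36:4789  37:5775  38:3801  39:4538
  40:6162  41:3469  42:3008  43:7916  44:689  45:488  46:5222  47:3368
  48:6945  49:3018  50:4989  51:4181  52:7204  53:5984  54:2420  55:3491
  56:365  57:2311  58:4075  59:7859  60:8831  61:3362  62:6803  63:2821
  64:6654  65:5622  66:180  67:4260  68:5910  69:6996  70:4225  71:1918
  72:4265  73:9192  74:8742  75:7583  76:2299  77:3791  78:7465  79:2670
  80:6244  81:2246  82:8864  83:4143  84:3141  85:7900  86:3474  87:6290
  88:171  89:4047  90:869  91:4748  92:1641  93:873  94:1679  95:4936
  96:9254  97:3882
Giant step factor: 6351^(-98) ≡ 8475 (mod 9491).
Scan 7163·8475^i mod 9491 for i = 0, 1, …:
  i=0: 7163   i=1: 1989   i=2: 759   i=3: 7118
  i=4: 254   i=5: 7684   i=6: 4149   i=7: 8111
  i=8: 6903   i=9: 401     …   i=42: 6468
  i=43: 5775
Match at i=43, j=37: n = 43·98 + 37 = 4251.

4251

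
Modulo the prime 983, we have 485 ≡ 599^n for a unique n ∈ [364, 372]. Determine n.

Compute 599^364 mod 983 = 25, then multiply by 599 repeatedly:
  599^364=25  599^365=230  599^366=150  599^367=397  599^368=900
  599^369=416  599^370=485
Found 485 at exponent 370.

370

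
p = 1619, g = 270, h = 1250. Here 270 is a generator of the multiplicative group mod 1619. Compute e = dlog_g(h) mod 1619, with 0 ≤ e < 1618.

Baby-step giant-step with m = ceil(sqrt(1618)) = 41.
Baby table (270^j mod 1619 for j=0..40):
  0:1  1:270  2:45  3:817  4:406  5:1147  6:461  7:1426
  8:1317  9:1029  10:981  11:973  12:432  13:72  14:12  15:2
  16:540  17:90  18:15  19:812  20:675  21:922  22:1233  23:1015
  24:439  25:343  26:327  27:864  28:144  29:24  30:4  31:1080
  32:180  33:30  34:5  35:1350  36:225  37:847  38:411  39:878
  40:686
Giant step factor: 270^(-41) ≡ 1265 (mod 1619).
Scan 1250·1265^i mod 1619 for i = 0, 1, …:
  i=0: 1250   i=1: 1106   i=2: 274   i=3: 144
Match at i=3, j=28: e = 3·41 + 28 = 151.

151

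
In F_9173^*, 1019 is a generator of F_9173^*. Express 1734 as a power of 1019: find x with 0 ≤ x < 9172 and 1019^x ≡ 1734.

1928

Baby-step giant-step with m = ceil(sqrt(9172)) = 96.
Baby table (1019^j mod 9173 for j=0..95):
  0:1  1:1019  2:1812  3:2655  4:8583  5:4208  6:4161  7:2133
  8:8699  9:3163  10:3374  11:7404  12:4470  13:5122  14:9054  15:7161
  16:4524  17:5110  18:5999  19:3763  20:183  21:3017  22:1368  23:8869
  24:2106  25:8705  26:104  27:5073  28:4988  29:930  30:2851  31:6501
  32:1613  33:1680  34:5742  35:7897  36:2322  37:8657  38:6230  39:654
  40:5970  41:1731  42:2673  43:8579  44:132  45:6086  46:686  47:1886
  48:4677  49:5076  50:8045  51:6366  52:1643  53:4731  54:5064  55:4990
  56:2968  57:6475  58:2638  59:433  60:923  61:4891  62:2990  63:1374
  64:5810  65:3805  66:6289  67:5737  68:2802  69:2435  70:4555  71:7
  72:7133  73:3511  74:239  75:5043  76:1937  77:1608  78:5758  79:5855
  80:3795  81:5272  82:5963  83:3771  84:8335  85:8340  86:4262  87:4149
  88:8251  89:5301  90:7995  91:1281  92:2773  93:403  94:7045  95:5569
Giant step factor: 1019^(-96) ≡ 14 (mod 9173).
Scan 1734·14^i mod 9173 for i = 0, 1, …:
  i=0: 1734   i=1: 5930   i=2: 463   i=3: 6482
  i=4: 8191   i=5: 4598   i=6: 161   i=7: 2254
  i=8: 4037   i=9: 1480     …   i=19: 2587
  i=20: 8699
Match at i=20, j=8: x = 20·96 + 8 = 1928.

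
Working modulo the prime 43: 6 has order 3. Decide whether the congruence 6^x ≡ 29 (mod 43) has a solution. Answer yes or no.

no

29 ∈ ⟨6⟩ iff 29^3 ≡ 1 (mod 43), since |⟨6⟩| = 3.
29^3 mod 43 = 8.
Since 8 ≠ 1, 29 does not lie in the subgroup.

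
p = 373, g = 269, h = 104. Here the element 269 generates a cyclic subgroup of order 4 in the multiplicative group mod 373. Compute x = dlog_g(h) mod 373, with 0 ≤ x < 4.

Successive powers of 269 modulo 373:
  269^0=1  269^1=269  269^2=372  269^3=104
So 269^3 ≡ 104 (mod 373), giving x = 3.

3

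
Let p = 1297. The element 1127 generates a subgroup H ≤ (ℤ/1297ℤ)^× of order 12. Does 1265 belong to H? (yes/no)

⟨1127⟩ has order 12; its elements mod 1297 are {1, 36, 170, 206, 365, 366, 931, 932, 1091, 1127, 1261, 1296}.
1265 is not in this set.

no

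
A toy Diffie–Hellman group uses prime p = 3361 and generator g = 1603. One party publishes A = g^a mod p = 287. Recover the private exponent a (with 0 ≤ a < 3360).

3330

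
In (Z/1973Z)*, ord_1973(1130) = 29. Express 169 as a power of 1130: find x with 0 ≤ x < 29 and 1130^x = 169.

24

Successive powers of 1130 modulo 1973:
  1130^0=1  1130^1=1130  1130^2=369  1130^3=667  1130^4=24  1130^5=1471
  1130^6=964  1130^7=224  1130^8=576  1130^9=1763  1130^10=1433  1130^11=1430
  1130^12=13  1130^13=879  1130^14=851  1130^15=779  1130^16=312  1130^17=1366
  1130^18=694  1130^19=939  1130^20=1569  1130^21=1216  1130^22=872  1130^23=833
  1130^24=169
So 1130^24 ≡ 169 (mod 1973), giving x = 24.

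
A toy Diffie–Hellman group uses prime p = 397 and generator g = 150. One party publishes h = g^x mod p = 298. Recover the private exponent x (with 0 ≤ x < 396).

Baby-step giant-step with m = ceil(sqrt(396)) = 20.
Baby table (150^j mod 397 for j=0..19):
  0:1  1:150  2:268  3:103  4:364  5:211  6:287  7:174
  8:295  9:183  10:57  11:213  12:190  13:313  14:104  15:117
  16:82  17:390  18:141  19:109
Giant step factor: 150^(-20) ≡ 310 (mod 397).
Scan 298·310^i mod 397 for i = 0, 1, …:
  i=0: 298   i=1: 276   i=2: 205   i=3: 30
  i=4: 169   i=5: 383   i=6: 27   i=7: 33
  i=8: 305   i=9: 64     …   i=16: 111
  i=17: 268
Match at i=17, j=2: x = 17·20 + 2 = 342.

342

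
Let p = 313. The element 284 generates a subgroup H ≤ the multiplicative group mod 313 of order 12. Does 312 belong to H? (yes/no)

yes

312 ∈ ⟨284⟩ iff 312^12 ≡ 1 (mod 313), since |⟨284⟩| = 12.
312^12 mod 313 = 1.
Since 1 = 1, 312 lies in the subgroup.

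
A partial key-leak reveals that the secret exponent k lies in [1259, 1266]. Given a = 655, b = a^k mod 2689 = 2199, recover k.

Compute 655^1259 mod 2689 = 574, then multiply by 655 repeatedly:
  655^1259=574  655^1260=2199
Found 2199 at exponent 1260.

1260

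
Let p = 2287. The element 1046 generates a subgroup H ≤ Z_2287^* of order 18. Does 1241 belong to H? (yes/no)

⟨1046⟩ has order 18; its elements mod 2287 are {1, 129, 414, 632, 801, 804, 805, 930, 1046, 1241, 1357, 1482, 1483, 1486, 1655, 1873, 2158, 2286}.
1241 is in this set.

yes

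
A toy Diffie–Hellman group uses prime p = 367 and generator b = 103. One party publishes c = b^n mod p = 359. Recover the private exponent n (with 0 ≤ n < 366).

Successive powers of 103 modulo 367:
  103^0=1  103^1=103  103^2=333  103^3=168  103^4=55  103^5=160
  103^6=332  103^7=65  103^8=89  103^9=359
So 103^9 ≡ 359 (mod 367), giving n = 9.

9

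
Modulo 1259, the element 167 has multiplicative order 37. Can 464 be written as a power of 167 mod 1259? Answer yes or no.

464 ∈ ⟨167⟩ iff 464^37 ≡ 1 (mod 1259), since |⟨167⟩| = 37.
464^37 mod 1259 = 864.
Since 864 ≠ 1, 464 does not lie in the subgroup.

no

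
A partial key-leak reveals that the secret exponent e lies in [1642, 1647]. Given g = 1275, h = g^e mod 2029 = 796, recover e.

Compute 1275^1642 mod 2029 = 42, then multiply by 1275 repeatedly:
  1275^1642=42  1275^1643=796
Found 796 at exponent 1643.

1643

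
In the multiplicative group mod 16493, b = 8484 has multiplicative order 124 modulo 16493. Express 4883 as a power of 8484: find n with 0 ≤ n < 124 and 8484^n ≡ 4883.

25

Successive powers of 8484 modulo 16493:
  8484^0=1  8484^1=8484  8484^2=2804  8484^3=6230  8484^4=11748  8484^5=2833
  8484^6=4871  8484^7=10599  8484^8=2080  8484^9=15703  8484^10=10291  8484^11=11395
  8484^12=9707  8484^13=4639  8484^14=4978  8484^15=11272  8484^16=5234  8484^17=6100
  8484^18=13859  8484^19=1159  8484^20=3128  8484^21=715  8484^22=13129  8484^23=9207
  8484^24=1340  8484^25=4883
So 8484^25 ≡ 4883 (mod 16493), giving n = 25.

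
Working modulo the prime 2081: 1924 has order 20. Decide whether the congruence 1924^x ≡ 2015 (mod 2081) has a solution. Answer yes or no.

⟨1924⟩ has order 20; its elements mod 2081 are {1, 102, 157, 279, 323, 350, 634, 676, 767, 844, 1237, 1314, 1405, 1447, 1731, 1758, 1802, 1924, 1979, 2080}.
2015 is not in this set.

no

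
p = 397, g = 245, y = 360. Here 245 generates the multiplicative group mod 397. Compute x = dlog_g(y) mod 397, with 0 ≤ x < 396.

Baby-step giant-step with m = ceil(sqrt(396)) = 20.
Baby table (245^j mod 397 for j=0..19):
  0:1  1:245  2:78  3:54  4:129  5:242  6:137  7:217
  8:364  9:252  10:205  11:203  12:110  13:351  14:243  15:382
  16:295  17:21  18:381  19:50
Giant step factor: 245^(-20) ≡ 195 (mod 397).
Scan 360·195^i mod 397 for i = 0, 1, …:
  i=0: 360   i=1: 328   i=2: 43   i=3: 48
  i=4: 229   i=5: 191   i=6: 324   i=7: 57
  i=8: 396   i=9: 202     …   i=16: 118
  i=17: 381
Match at i=17, j=18: x = 17·20 + 18 = 358.

358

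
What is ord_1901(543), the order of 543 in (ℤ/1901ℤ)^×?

475

The order of 543 must divide p − 1 = 1900 = 2^2 · 5^2 · 19.
Divisors: 1, 2, 4, 5, 10, 19, 20, 25, 38, 50, 76, 95, 100, 190, 380, 475, 950, 1900.
Check each in increasing order: 543^1 ≡ 543;  543^2 ≡ 194;  543^4 ≡ 1517;  543^5 ≡ 598;  543^10 ≡ 216;  543^19 ≡ 380;  543^20 ≡ 1032;  543^25 ≡ 1212;  543^38 ≡ 1825;  543^50 ≡ 1372;  543^76 ≡ 73;  543^95 ≡ 1126;  543^100 ≡ 394;  543^190 ≡ 1810;  543^380 ≡ 677;  543^475 ≡ 1.
Smallest exponent giving 1 is 475.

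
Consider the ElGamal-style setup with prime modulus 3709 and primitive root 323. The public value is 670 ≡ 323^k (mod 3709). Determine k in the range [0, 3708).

2995

Baby-step giant-step with m = ceil(sqrt(3708)) = 61.
Baby table (323^j mod 3709 for j=0..60):
  0:1  1:323  2:477  3:2002  4:1280  5:1741  6:2284  7:3350
  8:2731  9:3080  10:828  11:396  12:1802  13:3442  14:2775  15:2456
  16:3271  17:3177  18:2487  19:2157  20:3128  21:1496  22:1038  23:1464
  24:1829  25:1036  26:818  27:875  28:741  29:1967  30:1102  31:3591
  32:2685  33:3058  34:1140  35:1029  36:2266  37:1245  38:1563  39:425
  40:42  41:2439  42:1489  43:2486  44:1834  45:2651  46:3203  47:3467
  48:3432  49:3254  50:1395  51:1796  52:1504  53:3622  54:1571  55:3009
  56:149  57:3619  58:602  59:1578  60:1561
Giant step factor: 323^(-61) ≡ 386 (mod 3709).
Scan 670·386^i mod 3709 for i = 0, 1, …:
  i=0: 670   i=1: 2699   i=2: 3294   i=3: 3006
  i=4: 3108   i=5: 1681   i=6: 3500   i=7: 924
  i=8: 600   i=9: 1642     …   i=48: 3369
  i=49: 2284
Match at i=49, j=6: k = 49·61 + 6 = 2995.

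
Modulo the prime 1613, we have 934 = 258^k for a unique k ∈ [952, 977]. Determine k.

975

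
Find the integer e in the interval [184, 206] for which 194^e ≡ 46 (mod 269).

Compute 194^184 mod 269 = 226, then multiply by 194 repeatedly:
  194^184=226  194^185=266  194^186=225  194^187=72  194^188=249
  194^189=155  194^190=211  194^191=46
Found 46 at exponent 191.

191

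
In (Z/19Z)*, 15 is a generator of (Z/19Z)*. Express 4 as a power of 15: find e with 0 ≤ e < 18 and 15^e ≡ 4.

10

Successive powers of 15 modulo 19:
  15^0=1  15^1=15  15^2=16  15^3=12  15^4=9  15^5=2
  15^6=11  15^7=13  15^8=5  15^9=18  15^10=4
So 15^10 ≡ 4 (mod 19), giving e = 10.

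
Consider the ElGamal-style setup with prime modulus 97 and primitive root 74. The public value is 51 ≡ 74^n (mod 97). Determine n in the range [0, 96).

75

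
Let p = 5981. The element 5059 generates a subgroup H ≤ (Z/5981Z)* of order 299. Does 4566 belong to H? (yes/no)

yes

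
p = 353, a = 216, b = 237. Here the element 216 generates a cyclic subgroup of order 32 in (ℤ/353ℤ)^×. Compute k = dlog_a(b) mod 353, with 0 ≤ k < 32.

Successive powers of 216 modulo 353:
  216^0=1  216^1=216  216^2=60  216^3=252  216^4=70  216^5=294
  216^6=317  216^7=343  216^8=311  216^9=106  216^10=304  216^11=6
  216^12=237
So 216^12 ≡ 237 (mod 353), giving k = 12.

12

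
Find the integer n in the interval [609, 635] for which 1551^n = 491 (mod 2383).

623

Compute 1551^609 mod 2383 = 844, then multiply by 1551 repeatedly:
  1551^609=844  1551^610=777  1551^611=1712  1551^612=650  1551^613=141
  1551^614=1838  1551^615=670  1551^616=182  1551^617=1088  1551^618=324
  1551^619=2094  1551^620=2148  1551^621=114  1551^622=472  1551^623=491
Found 491 at exponent 623.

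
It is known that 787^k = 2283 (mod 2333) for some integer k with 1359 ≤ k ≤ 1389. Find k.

1377

Compute 787^1359 mod 2333 = 1450, then multiply by 787 repeatedly:
  787^1359=1450  787^1360=313  787^1361=1366  787^1362=1862  787^1363=270
  787^1364=187  787^1365=190  787^1366=218  787^1367=1257  787^1368=67
  787^1369=1403  787^1370=652  787^1371=2197  787^1372=286  787^1373=1114
  787^1374=1843  787^1375=1648  787^1376=2161  787^1377=2283
Found 2283 at exponent 1377.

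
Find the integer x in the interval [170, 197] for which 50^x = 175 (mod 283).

174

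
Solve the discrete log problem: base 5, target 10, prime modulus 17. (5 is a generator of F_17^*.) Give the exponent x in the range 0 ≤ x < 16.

7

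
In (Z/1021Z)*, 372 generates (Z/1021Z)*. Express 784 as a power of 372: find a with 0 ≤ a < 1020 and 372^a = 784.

6

Successive powers of 372 modulo 1021:
  372^0=1  372^1=372  372^2=549  372^3=28  372^4=206  372^5=57
  372^6=784
So 372^6 ≡ 784 (mod 1021), giving a = 6.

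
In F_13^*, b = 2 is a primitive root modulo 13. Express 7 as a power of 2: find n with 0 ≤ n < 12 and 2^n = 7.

11

Successive powers of 2 modulo 13:
  2^0=1  2^1=2  2^2=4  2^3=8  2^4=3  2^5=6
  2^6=12  2^7=11  2^8=9  2^9=5  2^10=10  2^11=7
So 2^11 ≡ 7 (mod 13), giving n = 11.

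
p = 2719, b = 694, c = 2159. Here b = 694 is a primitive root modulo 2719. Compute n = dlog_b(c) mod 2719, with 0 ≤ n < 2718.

Baby-step giant-step with m = ceil(sqrt(2718)) = 53.
Baby table (694^j mod 2719 for j=0..52):
  0:1  1:694  2:373  3:557  4:460  5:1117  6:283  7:634
  8:2237  9:2648  10:2387  11:707  12:1238  13:2687  14:2263  15:1659
  16:1209  17:1594  18:2322  19:1820  20:1464  21:1829  22:2272  23:2467
  24:1847  25:1169  26:1024  27:997  28:1292  29:2097  30:653  31:1828
  32:1578  33:2094  34:1290  35:709  36:2626  37:714  38:658  39:2579
  40:724  41:2160  42:871  43:856  44:1322  45:1165  46:967  47:2224
  48:1783  49:257  50:1623  51:696  52:1761
Giant step factor: 694^(-53) ≡ 1949 (mod 2719).
Scan 2159·1949^i mod 2719 for i = 0, 1, …:
  i=0: 2159   i=1: 1598   i=2: 1247   i=3: 2336
  i=4: 1258   i=5: 2023   i=6: 277   i=7: 1511
  i=8: 262   i=9: 2185     …   i=30: 570
  i=31: 1578
Match at i=31, j=32: n = 31·53 + 32 = 1675.

1675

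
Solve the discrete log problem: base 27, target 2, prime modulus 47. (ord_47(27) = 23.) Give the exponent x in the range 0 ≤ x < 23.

Successive powers of 27 modulo 47:
  27^0=1  27^1=27  27^2=24  27^3=37  27^4=12  27^5=42
  27^6=6  27^7=21  27^8=3  27^9=34  27^10=25  27^11=17
  27^12=36  27^13=32  27^14=18  27^15=16  27^16=9  27^17=8
  27^18=28  27^19=4  27^20=14  27^21=2
So 27^21 ≡ 2 (mod 47), giving x = 21.

21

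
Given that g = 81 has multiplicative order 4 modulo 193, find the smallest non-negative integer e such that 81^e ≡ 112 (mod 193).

Successive powers of 81 modulo 193:
  81^0=1  81^1=81  81^2=192  81^3=112
So 81^3 ≡ 112 (mod 193), giving e = 3.

3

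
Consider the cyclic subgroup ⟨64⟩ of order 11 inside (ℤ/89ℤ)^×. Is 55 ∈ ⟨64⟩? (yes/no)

⟨64⟩ has order 11; its elements mod 89 are {1, 2, 4, 8, 16, 32, 39, 45, 64, 67, 78}.
55 is not in this set.

no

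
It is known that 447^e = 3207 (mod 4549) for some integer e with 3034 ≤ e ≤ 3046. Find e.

Compute 447^3034 mod 4549 = 4398, then multiply by 447 repeatedly:
  447^3034=4398  447^3035=738  447^3036=2358  447^3037=3207
Found 3207 at exponent 3037.

3037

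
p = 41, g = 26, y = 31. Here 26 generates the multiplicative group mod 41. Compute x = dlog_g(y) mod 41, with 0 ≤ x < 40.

4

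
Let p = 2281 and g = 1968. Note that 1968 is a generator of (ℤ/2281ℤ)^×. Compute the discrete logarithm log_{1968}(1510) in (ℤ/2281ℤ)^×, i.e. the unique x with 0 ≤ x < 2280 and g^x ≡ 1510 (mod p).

2030

Baby-step giant-step with m = ceil(sqrt(2280)) = 48.
Baby table (1968^j mod 2281 for j=0..47):
  0:1  1:1968  2:2167  3:1467  4:1591  5:1556  6:1106  7:534
  8:1652  9:711  10:995  11:1062  12:620  13:2106  14:31  15:1702
  16:1028  17:2138  18:1420  19:335  20:71  21:587  22:1030  23:1512
  24:1192  25:988  26:972  27:1418  28:961  29:299  30:2215  31:129
  32:681  33:1261  34:2201  35:2230  36:2277  37:1252  38:456  39:975
  40:479  41:619  42:138  43:145  44:235  45:1718  46:582  47:314
Giant step factor: 1968^(-48) ≡ 1215 (mod 2281).
Scan 1510·1215^i mod 2281 for i = 0, 1, …:
  i=0: 1510   i=1: 726   i=2: 1624   i=3: 95
  i=4: 1375   i=5: 933   i=6: 2219   i=7: 2224
  i=8: 1456   i=9: 1265     …   i=41: 674
  i=42: 31
Match at i=42, j=14: x = 42·48 + 14 = 2030.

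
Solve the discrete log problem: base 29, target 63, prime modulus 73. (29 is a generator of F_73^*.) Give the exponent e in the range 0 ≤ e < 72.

63

Baby-step giant-step with m = ceil(sqrt(72)) = 9.
Baby table (29^j mod 73 for j=0..8):
  0:1  1:29  2:38  3:7  4:57  5:47  6:49  7:34
  8:37
Giant step factor: 29^(-9) ≡ 63 (mod 73).
Scan 63·63^i mod 73 for i = 0, 1, …:
  i=0: 63   i=1: 27   i=2: 22   i=3: 72
  i=4: 10   i=5: 46   i=6: 51   i=7: 1
Match at i=7, j=0: e = 7·9 + 0 = 63.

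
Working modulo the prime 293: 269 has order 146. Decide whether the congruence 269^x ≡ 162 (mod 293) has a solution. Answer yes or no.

no

162 ∈ ⟨269⟩ iff 162^146 ≡ 1 (mod 293), since |⟨269⟩| = 146.
162^146 mod 293 = 292.
Since 292 ≠ 1, 162 does not lie in the subgroup.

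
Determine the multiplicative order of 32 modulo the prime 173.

The order of 32 must divide p − 1 = 172 = 2^2 · 43.
Divisors: 1, 2, 4, 43, 86, 172.
Check each in increasing order: 32^1 ≡ 32;  32^2 ≡ 159;  32^4 ≡ 23;  32^43 ≡ 80;  32^86 ≡ 172;  32^172 ≡ 1.
Smallest exponent giving 1 is 172.

172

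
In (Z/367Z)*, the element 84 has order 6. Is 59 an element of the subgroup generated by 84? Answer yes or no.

59 ∈ ⟨84⟩ iff 59^6 ≡ 1 (mod 367), since |⟨84⟩| = 6.
59^6 mod 367 = 63.
Since 63 ≠ 1, 59 does not lie in the subgroup.

no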